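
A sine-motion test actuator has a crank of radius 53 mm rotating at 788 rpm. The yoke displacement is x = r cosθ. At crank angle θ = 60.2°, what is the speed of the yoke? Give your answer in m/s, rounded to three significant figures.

ω = 82.52 rad/s (from 788 rpm).
x = r cosθ ⇒ ẋ = −rω sinθ.
|v| = rω|sinθ| = 0.053·82.52·|sin 60.2°| = 3.7952 m/s.

3.80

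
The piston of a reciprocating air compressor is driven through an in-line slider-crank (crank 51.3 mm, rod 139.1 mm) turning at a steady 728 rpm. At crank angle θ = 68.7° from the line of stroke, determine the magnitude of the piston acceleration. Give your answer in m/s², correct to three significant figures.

24.2

ω = 2π·728/60 = 76.24 rad/s
x(θ) = r cosθ + √(L² − r² sin²θ); with ω constant, a = ω²·d²x/dθ².
d²x/dθ² = −r cosθ − r²(cos2θ)/√u − r⁴ sin²2θ/(4u^{3/2}),  u = L² − r² sin²θ = 0.0170644 m².
Substituting r = 0.0513 m, L = 0.1391 m, θ = 68.7°: d²x/dθ² = -0.0041612 m.
a = ω²·d²x/dθ² = (76.24)²·(-0.0041612) = -24.185 m/s²;  |a| = 24.185 m/s².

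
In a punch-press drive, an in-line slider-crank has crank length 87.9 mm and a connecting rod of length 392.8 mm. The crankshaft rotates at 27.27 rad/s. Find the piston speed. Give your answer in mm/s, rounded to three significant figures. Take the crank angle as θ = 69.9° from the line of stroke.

ω = 27.27 rad/s
For an in-line slider-crank, x = r cosθ + √(L² − r² sin²θ), so v = −rω sinθ·[1 + r cosθ/√(L² − r² sin²θ)].
With r = 0.0879 m, L = 0.3928 m, θ = 69.9°: √(L² − r² sin²θ) = 0.38403 m.
v = −0.0879·27.27·0.93909·[1 + 0.0879·0.34366/0.38403] = -2.4281 m/s.
|v| = 2.4281 m/s = 2428.1 mm/s.

2430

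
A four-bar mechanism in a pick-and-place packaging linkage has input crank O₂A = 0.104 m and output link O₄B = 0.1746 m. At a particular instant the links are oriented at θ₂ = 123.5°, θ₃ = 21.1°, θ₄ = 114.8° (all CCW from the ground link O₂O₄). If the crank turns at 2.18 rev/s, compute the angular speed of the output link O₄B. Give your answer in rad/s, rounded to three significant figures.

7.99

ω₂ = 13.7 rad/s (from 2.18 rev/s).
Differentiating the loop-closure r₂e^{iθ₂}+r₃e^{iθ₃}=r₁+r₄e^{iθ₄} gives r₂ω₂e^{iθ₂}+r₃ω₃e^{iθ₃}=r₄ω₄e^{iθ₄}.
Eliminating the other unknown: ω₄ = r₂ω₂ sin(θ₂−θ₃) / [r₄ sin(θ₄−θ₃)].
Numerator sine = +0.97667; denominator sine = +0.99792.
Result = 0.104·13.7·(+0.97667) / (0.1746·(+0.99792)) = +7.9851 rad/s; magnitude 7.9851 rad/s.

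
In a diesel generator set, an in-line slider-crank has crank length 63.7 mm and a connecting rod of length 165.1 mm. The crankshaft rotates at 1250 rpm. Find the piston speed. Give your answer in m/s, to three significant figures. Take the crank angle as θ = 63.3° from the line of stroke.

8.82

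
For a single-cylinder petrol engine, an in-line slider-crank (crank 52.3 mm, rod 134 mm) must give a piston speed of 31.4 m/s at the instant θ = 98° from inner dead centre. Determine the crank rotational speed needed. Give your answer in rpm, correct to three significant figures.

For an in-line slider-crank, |v_piston| = rω|sinθ|·[1 + r cosθ/√(L² − r² sin²θ)].
With r = 0.0523 m, L = 0.134 m, θ = 98°: the bracketed kinematic factor |dx/dθ| = 0.048741 m.
ω = v/|dx/dθ| = 31.4/0.048741 = 644.22 rad/s.
N = 60ω/(2π) = 6151.9 rpm.

6150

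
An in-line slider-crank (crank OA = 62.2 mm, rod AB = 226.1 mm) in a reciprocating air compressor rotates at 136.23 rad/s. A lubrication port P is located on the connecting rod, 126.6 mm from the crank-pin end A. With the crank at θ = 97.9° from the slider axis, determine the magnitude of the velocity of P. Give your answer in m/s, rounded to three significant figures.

8.22

ω = 136.2 rad/s.  Crank-pin speed |V_A| = rω = 8.4735 m/s, perpendicular to OA.
Rod angle: sinφ = −(r/L) sinθ ⇒ φ = -15.812°; ω_rod = −rω cosθ/√(L²−r²sin²θ) = +5.3536 rad/s.
V_P = V_A + ω_rod × AP, with AP = 0.1266 m along the rod.
Components: V_Px = −rω sinθ − a·ω_rod·sinφ = -8.2084 m/s;  V_Py = rω cosθ + a·ω_rod·cosφ = -0.51252 m/s.
|V_P| = √(V_Px² + V_Py²) = 8.2244 m/s.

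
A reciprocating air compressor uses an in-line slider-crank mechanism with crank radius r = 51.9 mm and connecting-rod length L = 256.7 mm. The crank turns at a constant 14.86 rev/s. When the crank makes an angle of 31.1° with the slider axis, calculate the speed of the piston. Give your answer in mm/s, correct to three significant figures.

2940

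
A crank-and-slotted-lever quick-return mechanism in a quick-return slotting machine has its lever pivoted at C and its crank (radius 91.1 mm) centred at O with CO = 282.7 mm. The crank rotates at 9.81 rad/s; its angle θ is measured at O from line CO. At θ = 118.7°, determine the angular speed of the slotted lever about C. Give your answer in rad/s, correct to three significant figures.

ω = 9.81 rad/s
Crank pin A relative to C: A = (d + r cosθ, r sinθ); lever angle φ = atan2(r sinθ, d + r cosθ).
Differentiating tanφ: φ̇ = rω(d cosθ + r)/(d² + r² + 2dr cosθ).
d² + r² + 2dr cosθ = |CA|² = 0.0634832 m²;  d cosθ + r = -0.044659 m.
|ω_lever| = |0.0911·9.81·-0.044659| / 0.0634832 = 0.62869 rad/s.

0.629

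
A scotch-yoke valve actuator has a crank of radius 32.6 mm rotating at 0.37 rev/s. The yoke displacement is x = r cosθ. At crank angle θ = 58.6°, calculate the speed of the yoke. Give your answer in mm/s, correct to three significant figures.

64.7

ω = 2.325 rad/s (from 0.37 rev/s).
x = r cosθ ⇒ ẋ = −rω sinθ.
|v| = rω|sinθ| = 0.0326·2.325·|sin 58.6°| = 0.064689 m/s = 64.689 mm/s.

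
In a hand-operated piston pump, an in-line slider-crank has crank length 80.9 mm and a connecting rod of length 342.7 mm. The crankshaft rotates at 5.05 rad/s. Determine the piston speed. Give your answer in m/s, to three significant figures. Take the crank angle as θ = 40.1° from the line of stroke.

ω = 5.05 rad/s
For an in-line slider-crank, x = r cosθ + √(L² − r² sin²θ), so v = −rω sinθ·[1 + r cosθ/√(L² − r² sin²θ)].
With r = 0.0809 m, L = 0.3427 m, θ = 40.1°: √(L² − r² sin²θ) = 0.33872 m.
v = −0.0809·5.05·0.64412·[1 + 0.0809·0.76492/0.33872] = -0.31123 m/s.
|v| = 0.31123 m/s.

0.311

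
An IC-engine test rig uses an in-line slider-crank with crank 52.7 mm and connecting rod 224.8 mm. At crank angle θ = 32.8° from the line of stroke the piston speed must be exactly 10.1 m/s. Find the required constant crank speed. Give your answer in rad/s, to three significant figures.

295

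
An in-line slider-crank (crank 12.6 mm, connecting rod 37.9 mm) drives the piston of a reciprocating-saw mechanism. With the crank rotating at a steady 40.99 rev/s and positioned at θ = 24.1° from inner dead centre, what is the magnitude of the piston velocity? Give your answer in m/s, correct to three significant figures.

ω = 2π·41 = 257.5 rad/s
For an in-line slider-crank, x = r cosθ + √(L² − r² sin²θ), so v = −rω sinθ·[1 + r cosθ/√(L² − r² sin²θ)].
With r = 0.0126 m, L = 0.0379 m, θ = 24.1°: √(L² − r² sin²θ) = 0.037549 m.
v = −0.0126·257.5·0.40833·[1 + 0.0126·0.91283/0.037549] = -1.731 m/s.
|v| = 1.731 m/s.

1.73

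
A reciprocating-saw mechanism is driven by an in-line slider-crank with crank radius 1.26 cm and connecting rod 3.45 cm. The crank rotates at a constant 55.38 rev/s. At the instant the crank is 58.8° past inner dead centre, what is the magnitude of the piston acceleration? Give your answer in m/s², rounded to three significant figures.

536

ω = 2π·55.4 = 348 rad/s
x(θ) = r cosθ + √(L² − r² sin²θ); with ω constant, a = ω²·d²x/dθ².
d²x/dθ² = −r cosθ − r²(cos2θ)/√u − r⁴ sin²2θ/(4u^{3/2}),  u = L² − r² sin²θ = 0.00107409 m².
Substituting r = 0.0126 m, L = 0.0345 m, θ = 58.8°: d²x/dθ² = -0.0044234 m.
a = ω²·d²x/dθ² = (348)²·(-0.0044234) = -535.58 m/s²;  |a| = 535.58 m/s².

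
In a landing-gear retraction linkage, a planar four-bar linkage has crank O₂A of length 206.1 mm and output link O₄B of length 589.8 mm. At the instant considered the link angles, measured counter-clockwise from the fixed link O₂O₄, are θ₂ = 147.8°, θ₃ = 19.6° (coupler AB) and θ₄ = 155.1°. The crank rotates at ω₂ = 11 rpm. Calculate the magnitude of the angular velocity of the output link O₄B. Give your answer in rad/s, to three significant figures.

0.451

ω₂ = 1.152 rad/s (from 11 rpm).
Differentiating the loop-closure r₂e^{iθ₂}+r₃e^{iθ₃}=r₁+r₄e^{iθ₄} gives r₂ω₂e^{iθ₂}+r₃ω₃e^{iθ₃}=r₄ω₄e^{iθ₄}.
Eliminating the other unknown: ω₄ = r₂ω₂ sin(θ₂−θ₃) / [r₄ sin(θ₄−θ₃)].
Numerator sine = +0.78586; denominator sine = +0.70091.
Result = 0.2061·1.152·(+0.78586) / (0.5898·(+0.70091)) = +0.45131 rad/s; magnitude 0.45131 rad/s.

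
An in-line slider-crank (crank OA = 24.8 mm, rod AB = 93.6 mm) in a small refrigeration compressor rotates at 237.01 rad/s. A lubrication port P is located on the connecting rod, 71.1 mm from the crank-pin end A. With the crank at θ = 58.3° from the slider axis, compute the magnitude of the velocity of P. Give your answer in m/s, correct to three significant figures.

5.59

ω = 237 rad/s.  Crank-pin speed |V_A| = rω = 5.8778 m/s, perpendicular to OA.
Rod angle: sinφ = −(r/L) sinθ ⇒ φ = -13.028°; ω_rod = −rω cosθ/√(L²−r²sin²θ) = -33.87 rad/s.
V_P = V_A + ω_rod × AP, with AP = 0.0711 m along the rod.
Components: V_Px = −rω sinθ − a·ω_rod·sinφ = -5.5438 m/s;  V_Py = rω cosθ + a·ω_rod·cosφ = +0.74246 m/s.
|V_P| = √(V_Px² + V_Py²) = 5.5933 m/s.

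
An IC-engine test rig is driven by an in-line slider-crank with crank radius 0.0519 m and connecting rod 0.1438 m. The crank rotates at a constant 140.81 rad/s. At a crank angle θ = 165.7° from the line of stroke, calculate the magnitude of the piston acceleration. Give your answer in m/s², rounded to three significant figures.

667

ω = 140.8 rad/s
x(θ) = r cosθ + √(L² − r² sin²θ); with ω constant, a = ω²·d²x/dθ².
d²x/dθ² = −r cosθ − r²(cos2θ)/√u − r⁴ sin²2θ/(4u^{3/2}),  u = L² − r² sin²θ = 0.0205141 m².
Substituting r = 0.0519 m, L = 0.1438 m, θ = 165.7°: d²x/dθ² = +0.033639 m.
a = ω²·d²x/dθ² = (140.8)²·(+0.033639) = +666.97 m/s²;  |a| = 666.97 m/s².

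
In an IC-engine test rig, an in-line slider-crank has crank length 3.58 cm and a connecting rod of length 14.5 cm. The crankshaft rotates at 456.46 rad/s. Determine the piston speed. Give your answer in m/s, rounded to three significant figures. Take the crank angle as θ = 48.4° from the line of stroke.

14.3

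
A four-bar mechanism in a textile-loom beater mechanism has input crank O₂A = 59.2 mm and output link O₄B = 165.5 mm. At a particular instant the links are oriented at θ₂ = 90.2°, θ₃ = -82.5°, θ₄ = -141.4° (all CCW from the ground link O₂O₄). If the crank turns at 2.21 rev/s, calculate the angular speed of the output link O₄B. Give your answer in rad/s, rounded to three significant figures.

0.737

ω₂ = 13.89 rad/s (from 2.21 rev/s).
Differentiating the loop-closure r₂e^{iθ₂}+r₃e^{iθ₃}=r₁+r₄e^{iθ₄} gives r₂ω₂e^{iθ₂}+r₃ω₃e^{iθ₃}=r₄ω₄e^{iθ₄}.
Eliminating the other unknown: ω₄ = r₂ω₂ sin(θ₂−θ₃) / [r₄ sin(θ₄−θ₃)].
Numerator sine = +0.12706; denominator sine = -0.85627.
Result = 0.0592·13.89·(+0.12706) / (0.1655·(-0.85627)) = -0.73707 rad/s; magnitude 0.73707 rad/s.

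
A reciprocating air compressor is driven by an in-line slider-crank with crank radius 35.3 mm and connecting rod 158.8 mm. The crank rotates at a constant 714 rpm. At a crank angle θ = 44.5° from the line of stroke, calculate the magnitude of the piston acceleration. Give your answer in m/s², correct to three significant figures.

142

ω = 2π·714/60 = 74.77 rad/s
x(θ) = r cosθ + √(L² − r² sin²θ); with ω constant, a = ω²·d²x/dθ².
d²x/dθ² = −r cosθ − r²(cos2θ)/√u − r⁴ sin²2θ/(4u^{3/2}),  u = L² − r² sin²θ = 0.0246053 m².
Substituting r = 0.0353 m, L = 0.1588 m, θ = 44.5°: d²x/dθ² = -0.025417 m.
a = ω²·d²x/dθ² = (74.77)²·(-0.025417) = -142.09 m/s²;  |a| = 142.09 m/s².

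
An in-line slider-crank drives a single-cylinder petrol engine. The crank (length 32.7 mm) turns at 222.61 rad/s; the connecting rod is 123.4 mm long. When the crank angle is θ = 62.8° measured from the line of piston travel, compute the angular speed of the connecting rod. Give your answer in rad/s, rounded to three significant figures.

ω = 222.6 rad/s
The rod makes angle φ with the slider axis where L sinφ = r sinθ; differentiating, L cosφ·φ̇ = r ω cosθ.
L cosφ = √(L² − r² sin²θ) = 0.11992 m.
|ω_rod| = r ω |cosθ| / √(L² − r² sin²θ) = 0.0327·222.6·0.45710/0.11992 = 27.746 rad/s.

27.7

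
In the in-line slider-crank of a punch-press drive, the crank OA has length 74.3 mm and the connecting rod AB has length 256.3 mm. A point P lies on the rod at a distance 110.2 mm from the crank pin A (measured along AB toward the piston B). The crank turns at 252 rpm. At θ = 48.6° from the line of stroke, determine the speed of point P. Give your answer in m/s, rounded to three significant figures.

1.76

ω = 26.39 rad/s.  Crank-pin speed |V_A| = rω = 1.9607 m/s, perpendicular to OA.
Rod angle: sinφ = −(r/L) sinθ ⇒ φ = -12.559°; ω_rod = −rω cosθ/√(L²−r²sin²θ) = -5.1832 rad/s.
V_P = V_A + ω_rod × AP, with AP = 0.1102 m along the rod.
Components: V_Px = −rω sinθ − a·ω_rod·sinφ = -1.595 m/s;  V_Py = rω cosθ + a·ω_rod·cosφ = +0.73914 m/s.
|V_P| = √(V_Px² + V_Py²) = 1.7579 m/s.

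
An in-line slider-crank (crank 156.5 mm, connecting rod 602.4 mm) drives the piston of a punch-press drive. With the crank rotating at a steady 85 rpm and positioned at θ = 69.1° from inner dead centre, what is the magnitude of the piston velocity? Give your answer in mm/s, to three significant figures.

ω = 2π·85/60 = 8.901 rad/s
For an in-line slider-crank, x = r cosθ + √(L² − r² sin²θ), so v = −rω sinθ·[1 + r cosθ/√(L² − r² sin²θ)].
With r = 0.1565 m, L = 0.6024 m, θ = 69.1°: √(L² − r² sin²θ) = 0.58439 m.
v = −0.1565·8.901·0.93420·[1 + 0.1565·0.35674/0.58439] = -1.4257 m/s.
|v| = 1.4257 m/s = 1425.7 mm/s.

1430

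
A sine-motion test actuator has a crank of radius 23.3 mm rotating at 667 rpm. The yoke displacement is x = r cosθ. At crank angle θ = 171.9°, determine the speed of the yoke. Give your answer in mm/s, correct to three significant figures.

229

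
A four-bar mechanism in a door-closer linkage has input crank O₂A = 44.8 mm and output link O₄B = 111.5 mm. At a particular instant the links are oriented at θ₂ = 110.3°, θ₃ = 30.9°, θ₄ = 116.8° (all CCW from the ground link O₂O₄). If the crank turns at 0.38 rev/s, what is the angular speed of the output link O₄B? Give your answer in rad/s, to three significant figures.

ω₂ = 2.388 rad/s (from 0.38 rev/s).
Differentiating the loop-closure r₂e^{iθ₂}+r₃e^{iθ₃}=r₁+r₄e^{iθ₄} gives r₂ω₂e^{iθ₂}+r₃ω₃e^{iθ₃}=r₄ω₄e^{iθ₄}.
Eliminating the other unknown: ω₄ = r₂ω₂ sin(θ₂−θ₃) / [r₄ sin(θ₄−θ₃)].
Numerator sine = +0.98294; denominator sine = +0.99744.
Result = 0.0448·2.388·(+0.98294) / (0.1115·(+0.99744)) = +0.94538 rad/s; magnitude 0.94538 rad/s.

0.945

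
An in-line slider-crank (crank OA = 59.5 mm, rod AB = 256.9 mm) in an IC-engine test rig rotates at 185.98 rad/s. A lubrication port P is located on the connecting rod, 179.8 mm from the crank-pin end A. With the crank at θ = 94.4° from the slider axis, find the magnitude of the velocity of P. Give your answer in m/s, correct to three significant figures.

10.9

ω = 186 rad/s.  Crank-pin speed |V_A| = rω = 11.066 m/s, perpendicular to OA.
Rod angle: sinφ = −(r/L) sinθ ⇒ φ = -13.352°; ω_rod = −rω cosθ/√(L²−r²sin²θ) = +3.3964 rad/s.
V_P = V_A + ω_rod × AP, with AP = 0.1798 m along the rod.
Components: V_Px = −rω sinθ − a·ω_rod·sinφ = -10.892 m/s;  V_Py = rω cosθ + a·ω_rod·cosφ = -0.25479 m/s.
|V_P| = √(V_Px² + V_Py²) = 10.895 m/s.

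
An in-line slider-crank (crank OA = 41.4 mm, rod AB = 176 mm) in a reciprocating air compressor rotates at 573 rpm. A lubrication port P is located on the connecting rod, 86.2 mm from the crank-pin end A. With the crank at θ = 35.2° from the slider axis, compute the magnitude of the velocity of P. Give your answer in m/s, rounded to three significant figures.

1.88

ω = 60 rad/s.  Crank-pin speed |V_A| = rω = 2.4842 m/s, perpendicular to OA.
Rod angle: sinφ = −(r/L) sinθ ⇒ φ = -7.793°; ω_rod = −rω cosθ/√(L²−r²sin²θ) = -11.641 rad/s.
V_P = V_A + ω_rod × AP, with AP = 0.0862 m along the rod.
Components: V_Px = −rω sinθ − a·ω_rod·sinφ = -1.568 m/s;  V_Py = rω cosθ + a·ω_rod·cosφ = +1.0357 m/s.
|V_P| = √(V_Px² + V_Py²) = 1.8792 m/s.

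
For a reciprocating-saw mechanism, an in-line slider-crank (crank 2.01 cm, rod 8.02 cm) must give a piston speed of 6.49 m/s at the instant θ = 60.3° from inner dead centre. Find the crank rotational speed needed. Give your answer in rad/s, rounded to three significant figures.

For an in-line slider-crank, |v_piston| = rω|sinθ|·[1 + r cosθ/√(L² − r² sin²θ)].
With r = 0.0201 m, L = 0.0802 m, θ = 60.3°: the bracketed kinematic factor |dx/dθ| = 0.019681 m.
ω = v/|dx/dθ| = 6.49/0.019681 = 329.76 rad/s.

330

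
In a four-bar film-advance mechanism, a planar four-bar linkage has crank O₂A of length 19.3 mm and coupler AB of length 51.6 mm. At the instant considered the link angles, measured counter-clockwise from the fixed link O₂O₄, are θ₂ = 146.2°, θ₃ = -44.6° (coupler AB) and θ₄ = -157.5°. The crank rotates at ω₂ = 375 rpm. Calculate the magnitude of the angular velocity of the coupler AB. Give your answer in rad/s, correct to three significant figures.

13.3

ω₂ = 39.27 rad/s (from 375 rpm).
Differentiating the loop-closure r₂e^{iθ₂}+r₃e^{iθ₃}=r₁+r₄e^{iθ₄} gives r₂ω₂e^{iθ₂}+r₃ω₃e^{iθ₃}=r₄ω₄e^{iθ₄}.
Eliminating the other unknown: ω₃ = r₂ω₂ sin(θ₄−θ₂) / [r₃ sin(θ₃−θ₄)].
Numerator sine = +0.83195; denominator sine = +0.92119.
Result = 0.0193·39.27·(+0.83195) / (0.0516·(+0.92119)) = +13.265 rad/s; magnitude 13.265 rad/s.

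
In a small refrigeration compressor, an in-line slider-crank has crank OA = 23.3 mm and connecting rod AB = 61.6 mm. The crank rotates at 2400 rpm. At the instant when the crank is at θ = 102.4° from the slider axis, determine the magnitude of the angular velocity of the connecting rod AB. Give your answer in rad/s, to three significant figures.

22.0

ω = 251.3 rad/s (converted from 2400 rpm).
The rod makes angle φ with the slider axis where L sinφ = r sinθ; differentiating, L cosφ·φ̇ = r ω cosθ.
L cosφ = √(L² − r² sin²θ) = 0.057242 m.
|ω_rod| = r ω |cosθ| / √(L² − r² sin²θ) = 0.0233·251.3·0.21474/0.057242 = 21.968 rad/s.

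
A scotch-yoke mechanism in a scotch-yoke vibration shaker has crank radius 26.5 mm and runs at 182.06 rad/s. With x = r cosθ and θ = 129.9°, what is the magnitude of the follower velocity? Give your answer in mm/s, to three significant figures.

ω = 182.1 rad/s
x = r cosθ ⇒ ẋ = −rω sinθ.
|v| = rω|sinθ| = 0.0265·182.1·|sin 129.9°| = 3.7013 m/s = 3701.3 mm/s.

3700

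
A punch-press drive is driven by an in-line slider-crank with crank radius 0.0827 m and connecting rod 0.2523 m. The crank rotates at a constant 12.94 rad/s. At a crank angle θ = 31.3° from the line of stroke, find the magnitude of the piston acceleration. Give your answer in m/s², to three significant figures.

14.1

ω = 12.94 rad/s
x(θ) = r cosθ + √(L² − r² sin²θ); with ω constant, a = ω²·d²x/dθ².
d²x/dθ² = −r cosθ − r²(cos2θ)/√u − r⁴ sin²2θ/(4u^{3/2}),  u = L² − r² sin²θ = 0.0618094 m².
Substituting r = 0.0827 m, L = 0.2523 m, θ = 31.3°: d²x/dθ² = -0.083923 m.
a = ω²·d²x/dθ² = (12.94)²·(-0.083923) = -14.052 m/s²;  |a| = 14.052 m/s².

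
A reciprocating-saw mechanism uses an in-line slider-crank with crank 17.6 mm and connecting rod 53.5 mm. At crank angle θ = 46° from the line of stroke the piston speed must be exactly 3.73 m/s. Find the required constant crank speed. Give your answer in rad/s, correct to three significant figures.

For an in-line slider-crank, |v_piston| = rω|sinθ|·[1 + r cosθ/√(L² − r² sin²θ)].
With r = 0.0176 m, L = 0.0535 m, θ = 46°: the bracketed kinematic factor |dx/dθ| = 0.015638 m.
ω = v/|dx/dθ| = 3.73/0.015638 = 238.52 rad/s.

239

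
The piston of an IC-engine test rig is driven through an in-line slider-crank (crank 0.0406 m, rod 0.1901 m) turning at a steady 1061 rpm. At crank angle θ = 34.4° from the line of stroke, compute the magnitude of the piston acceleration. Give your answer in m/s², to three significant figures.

454

ω = 2π·1061/60 = 111.1 rad/s
x(θ) = r cosθ + √(L² − r² sin²θ); with ω constant, a = ω²·d²x/dθ².
d²x/dθ² = −r cosθ − r²(cos2θ)/√u − r⁴ sin²2θ/(4u^{3/2}),  u = L² − r² sin²θ = 0.0356119 m².
Substituting r = 0.0406 m, L = 0.1901 m, θ = 34.4°: d²x/dθ² = -0.036746 m.
a = ω²·d²x/dθ² = (111.1)²·(-0.036746) = -453.63 m/s²;  |a| = 453.63 m/s².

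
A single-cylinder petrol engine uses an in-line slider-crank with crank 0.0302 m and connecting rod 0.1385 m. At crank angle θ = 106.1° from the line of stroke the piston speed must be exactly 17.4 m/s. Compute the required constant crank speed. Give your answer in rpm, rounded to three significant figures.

6100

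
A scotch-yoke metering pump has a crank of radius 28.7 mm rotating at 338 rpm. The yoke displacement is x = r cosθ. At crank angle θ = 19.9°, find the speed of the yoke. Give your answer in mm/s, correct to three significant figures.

ω = 35.4 rad/s (from 338 rpm).
x = r cosθ ⇒ ẋ = −rω sinθ.
|v| = rω|sinθ| = 0.0287·35.4·|sin 19.9°| = 0.34577 m/s = 345.77 mm/s.

346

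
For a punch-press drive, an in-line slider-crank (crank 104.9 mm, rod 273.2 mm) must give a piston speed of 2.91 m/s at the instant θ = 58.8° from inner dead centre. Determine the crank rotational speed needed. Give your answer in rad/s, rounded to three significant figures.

26.8

For an in-line slider-crank, |v_piston| = rω|sinθ|·[1 + r cosθ/√(L² − r² sin²θ)].
With r = 0.1049 m, L = 0.2732 m, θ = 58.8°: the bracketed kinematic factor |dx/dθ| = 0.10862 m.
ω = v/|dx/dθ| = 2.91/0.10862 = 26.79 rad/s.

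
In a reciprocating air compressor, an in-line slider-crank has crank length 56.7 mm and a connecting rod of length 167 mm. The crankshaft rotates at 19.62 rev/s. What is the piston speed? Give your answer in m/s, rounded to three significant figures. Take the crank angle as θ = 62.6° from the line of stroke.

7.22

ω = 2π·19.6 = 123.3 rad/s
For an in-line slider-crank, x = r cosθ + √(L² − r² sin²θ), so v = −rω sinθ·[1 + r cosθ/√(L² − r² sin²θ)].
With r = 0.0567 m, L = 0.167 m, θ = 62.6°: √(L² − r² sin²θ) = 0.15923 m.
v = −0.0567·123.3·0.88782·[1 + 0.0567·0.46020/0.15923] = -7.2225 m/s.
|v| = 7.2225 m/s.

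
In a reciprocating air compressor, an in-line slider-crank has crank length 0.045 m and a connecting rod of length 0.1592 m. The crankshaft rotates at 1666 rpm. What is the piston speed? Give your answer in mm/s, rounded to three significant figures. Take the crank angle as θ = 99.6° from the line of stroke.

ω = 2π·1666/60 = 174.5 rad/s
For an in-line slider-crank, x = r cosθ + √(L² − r² sin²θ), so v = −rω sinθ·[1 + r cosθ/√(L² − r² sin²θ)].
With r = 0.045 m, L = 0.1592 m, θ = 99.6°: √(L² − r² sin²θ) = 0.15289 m.
v = −0.045·174.5·0.98600·[1 + 0.045·-0.16677/0.15289] = -7.3609 m/s.
|v| = 7.3609 m/s = 7360.9 mm/s.

7360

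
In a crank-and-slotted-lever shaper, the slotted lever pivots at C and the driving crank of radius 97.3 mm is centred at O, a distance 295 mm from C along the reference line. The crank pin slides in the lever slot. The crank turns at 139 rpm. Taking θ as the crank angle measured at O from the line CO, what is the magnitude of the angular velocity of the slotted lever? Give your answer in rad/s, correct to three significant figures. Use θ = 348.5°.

ω = 14.56 rad/s (from 139 rpm).
Crank pin A relative to C: A = (d + r cosθ, r sinθ); lever angle φ = atan2(r sinθ, d + r cosθ).
Differentiating tanφ: φ̇ = rω(d cosθ + r)/(d² + r² + 2dr cosθ).
d² + r² + 2dr cosθ = |CA|² = 0.152747 m²;  d cosθ + r = +0.38638 m.
|ω_lever| = |0.0973·14.56·+0.38638| / 0.152747 = 3.5826 rad/s.

3.58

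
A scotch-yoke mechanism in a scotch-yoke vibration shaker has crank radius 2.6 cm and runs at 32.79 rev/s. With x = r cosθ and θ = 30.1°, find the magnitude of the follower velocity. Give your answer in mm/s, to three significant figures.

2690

ω = 206 rad/s (from 32.79 rev/s).
x = r cosθ ⇒ ẋ = −rω sinθ.
|v| = rω|sinθ| = 0.026·206·|sin 30.1°| = 2.6864 m/s = 2686.4 mm/s.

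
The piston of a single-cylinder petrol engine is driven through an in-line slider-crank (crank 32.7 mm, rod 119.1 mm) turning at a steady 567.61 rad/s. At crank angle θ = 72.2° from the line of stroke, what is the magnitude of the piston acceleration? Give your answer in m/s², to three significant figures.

ω = 567.6 rad/s
x(θ) = r cosθ + √(L² − r² sin²θ); with ω constant, a = ω²·d²x/dθ².
d²x/dθ² = −r cosθ − r²(cos2θ)/√u − r⁴ sin²2θ/(4u^{3/2}),  u = L² − r² sin²θ = 0.0132154 m².
Substituting r = 0.0327 m, L = 0.1191 m, θ = 72.2°: d²x/dθ² = -0.0024969 m.
a = ω²·d²x/dθ² = (567.6)²·(-0.0024969) = -804.46 m/s²;  |a| = 804.46 m/s².

804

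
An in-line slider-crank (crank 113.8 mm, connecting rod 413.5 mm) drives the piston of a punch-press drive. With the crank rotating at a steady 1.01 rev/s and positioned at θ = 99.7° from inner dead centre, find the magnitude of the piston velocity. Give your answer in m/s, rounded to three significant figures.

ω = 2π·1.01 = 6.346 rad/s
For an in-line slider-crank, x = r cosθ + √(L² − r² sin²θ), so v = −rω sinθ·[1 + r cosθ/√(L² − r² sin²θ)].
With r = 0.1138 m, L = 0.4135 m, θ = 99.7°: √(L² − r² sin²θ) = 0.39799 m.
v = −0.1138·6.346·0.98570·[1 + 0.1138·-0.16849/0.39799] = -0.67756 m/s.
|v| = 0.67756 m/s.

0.678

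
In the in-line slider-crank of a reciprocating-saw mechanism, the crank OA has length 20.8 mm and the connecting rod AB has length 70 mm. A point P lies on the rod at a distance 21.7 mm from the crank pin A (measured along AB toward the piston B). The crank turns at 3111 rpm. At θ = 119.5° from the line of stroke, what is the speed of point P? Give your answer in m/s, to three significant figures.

6.07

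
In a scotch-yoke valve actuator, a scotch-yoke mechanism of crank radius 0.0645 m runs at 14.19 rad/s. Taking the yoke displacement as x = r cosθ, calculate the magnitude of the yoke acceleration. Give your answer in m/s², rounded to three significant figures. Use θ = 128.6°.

8.10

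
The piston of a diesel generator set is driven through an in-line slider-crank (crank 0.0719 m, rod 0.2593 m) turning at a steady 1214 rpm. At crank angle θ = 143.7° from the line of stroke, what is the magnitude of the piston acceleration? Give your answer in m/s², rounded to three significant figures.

ω = 2π·1214/60 = 127.1 rad/s
x(θ) = r cosθ + √(L² − r² sin²θ); with ω constant, a = ω²·d²x/dθ².
d²x/dθ² = −r cosθ − r²(cos2θ)/√u − r⁴ sin²2θ/(4u^{3/2}),  u = L² − r² sin²θ = 0.0654246 m².
Substituting r = 0.0719 m, L = 0.2593 m, θ = 143.7°: d²x/dθ² = +0.051539 m.
a = ω²·d²x/dθ² = (127.1)²·(+0.051539) = +832.97 m/s²;  |a| = 832.97 m/s².

833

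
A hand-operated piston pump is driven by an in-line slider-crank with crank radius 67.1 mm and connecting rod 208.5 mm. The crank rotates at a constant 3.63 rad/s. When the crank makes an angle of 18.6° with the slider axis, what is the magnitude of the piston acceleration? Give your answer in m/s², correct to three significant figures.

ω = 3.63 rad/s
x(θ) = r cosθ + √(L² − r² sin²θ); with ω constant, a = ω²·d²x/dθ².
d²x/dθ² = −r cosθ − r²(cos2θ)/√u − r⁴ sin²2θ/(4u^{3/2}),  u = L² − r² sin²θ = 0.0430142 m².
Substituting r = 0.0671 m, L = 0.2085 m, θ = 18.6°: d²x/dθ² = -0.081095 m.
a = ω²·d²x/dθ² = (3.63)²·(-0.081095) = -1.0686 m/s²;  |a| = 1.0686 m/s².

1.07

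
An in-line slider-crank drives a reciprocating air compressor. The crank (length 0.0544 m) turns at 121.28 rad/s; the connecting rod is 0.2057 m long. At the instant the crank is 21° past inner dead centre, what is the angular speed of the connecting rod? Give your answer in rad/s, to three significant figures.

30.1

ω = 121.3 rad/s
The rod makes angle φ with the slider axis where L sinφ = r sinθ; differentiating, L cosφ·φ̇ = r ω cosθ.
L cosφ = √(L² − r² sin²θ) = 0.20477 m.
|ω_rod| = r ω |cosθ| / √(L² − r² sin²θ) = 0.0544·121.3·0.93358/0.20477 = 30.079 rad/s.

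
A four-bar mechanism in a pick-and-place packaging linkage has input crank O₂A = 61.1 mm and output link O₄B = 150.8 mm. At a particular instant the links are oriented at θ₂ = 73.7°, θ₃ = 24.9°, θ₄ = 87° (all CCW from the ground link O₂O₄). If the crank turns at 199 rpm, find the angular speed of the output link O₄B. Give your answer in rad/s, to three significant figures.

ω₂ = 20.84 rad/s (from 199 rpm).
Differentiating the loop-closure r₂e^{iθ₂}+r₃e^{iθ₃}=r₁+r₄e^{iθ₄} gives r₂ω₂e^{iθ₂}+r₃ω₃e^{iθ₃}=r₄ω₄e^{iθ₄}.
Eliminating the other unknown: ω₄ = r₂ω₂ sin(θ₂−θ₃) / [r₄ sin(θ₄−θ₃)].
Numerator sine = +0.75241; denominator sine = +0.88377.
Result = 0.0611·20.84·(+0.75241) / (0.1508·(+0.88377)) = +7.1886 rad/s; magnitude 7.1886 rad/s.

7.19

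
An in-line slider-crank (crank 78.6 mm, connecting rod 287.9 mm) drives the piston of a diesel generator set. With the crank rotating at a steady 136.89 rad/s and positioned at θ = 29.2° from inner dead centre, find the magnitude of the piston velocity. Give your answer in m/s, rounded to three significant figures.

ω = 136.9 rad/s
For an in-line slider-crank, x = r cosθ + √(L² − r² sin²θ), so v = −rω sinθ·[1 + r cosθ/√(L² − r² sin²θ)].
With r = 0.0786 m, L = 0.2879 m, θ = 29.2°: √(L² − r² sin²θ) = 0.28533 m.
v = −0.0786·136.9·0.48786·[1 + 0.0786·0.87292/0.28533] = -6.5114 m/s.
|v| = 6.5114 m/s.

6.51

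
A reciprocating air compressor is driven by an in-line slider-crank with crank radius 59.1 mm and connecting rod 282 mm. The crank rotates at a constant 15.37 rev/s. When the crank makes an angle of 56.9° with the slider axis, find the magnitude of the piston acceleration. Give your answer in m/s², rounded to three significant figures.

ω = 2π·15.4 = 96.57 rad/s
x(θ) = r cosθ + √(L² − r² sin²θ); with ω constant, a = ω²·d²x/dθ².
d²x/dθ² = −r cosθ − r²(cos2θ)/√u − r⁴ sin²2θ/(4u^{3/2}),  u = L² − r² sin²θ = 0.0770728 m².
Substituting r = 0.0591 m, L = 0.282 m, θ = 56.9°: d²x/dθ² = -0.027317 m.
a = ω²·d²x/dθ² = (96.57)²·(-0.027317) = -254.76 m/s²;  |a| = 254.76 m/s².

255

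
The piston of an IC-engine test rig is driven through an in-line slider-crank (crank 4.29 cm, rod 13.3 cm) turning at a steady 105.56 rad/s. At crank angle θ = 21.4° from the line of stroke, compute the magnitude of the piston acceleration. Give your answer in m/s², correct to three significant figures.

561

ω = 105.6 rad/s
x(θ) = r cosθ + √(L² − r² sin²θ); with ω constant, a = ω²·d²x/dθ².
d²x/dθ² = −r cosθ − r²(cos2θ)/√u − r⁴ sin²2θ/(4u^{3/2}),  u = L² − r² sin²θ = 0.017444 m².
Substituting r = 0.0429 m, L = 0.133 m, θ = 21.4°: d²x/dθ² = -0.050336 m.
a = ω²·d²x/dθ² = (105.6)²·(-0.050336) = -560.89 m/s²;  |a| = 560.89 m/s².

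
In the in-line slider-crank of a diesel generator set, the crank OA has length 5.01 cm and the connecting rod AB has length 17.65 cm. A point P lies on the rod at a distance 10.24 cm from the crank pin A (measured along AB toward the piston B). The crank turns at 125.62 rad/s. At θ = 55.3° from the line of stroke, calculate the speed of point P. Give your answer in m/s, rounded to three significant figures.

ω = 125.6 rad/s.  Crank-pin speed |V_A| = rω = 6.2936 m/s, perpendicular to OA.
Rod angle: sinφ = −(r/L) sinθ ⇒ φ = -13.495°; ω_rod = −rω cosθ/√(L²−r²sin²θ) = -20.876 rad/s.
V_P = V_A + ω_rod × AP, with AP = 0.1024 m along the rod.
Components: V_Px = −rω sinθ − a·ω_rod·sinφ = -5.6731 m/s;  V_Py = rω cosθ + a·ω_rod·cosφ = +1.5042 m/s.
|V_P| = √(V_Px² + V_Py²) = 5.8691 m/s.

5.87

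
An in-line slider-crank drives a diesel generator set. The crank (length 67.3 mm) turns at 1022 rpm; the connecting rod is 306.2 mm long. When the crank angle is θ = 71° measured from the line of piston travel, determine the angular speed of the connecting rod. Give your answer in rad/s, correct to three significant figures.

ω = 107 rad/s (converted from 1022 rpm).
The rod makes angle φ with the slider axis where L sinφ = r sinθ; differentiating, L cosφ·φ̇ = r ω cosθ.
L cosφ = √(L² − r² sin²θ) = 0.29951 m.
|ω_rod| = r ω |cosθ| / √(L² − r² sin²θ) = 0.0673·107·0.32557/0.29951 = 7.8292 rad/s.

7.83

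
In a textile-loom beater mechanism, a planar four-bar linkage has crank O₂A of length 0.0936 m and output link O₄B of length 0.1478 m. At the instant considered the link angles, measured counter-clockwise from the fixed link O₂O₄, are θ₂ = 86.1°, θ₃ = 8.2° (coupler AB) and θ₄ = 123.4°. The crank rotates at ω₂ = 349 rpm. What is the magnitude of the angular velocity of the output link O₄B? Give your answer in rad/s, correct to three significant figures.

25.0

ω₂ = 36.55 rad/s (from 349 rpm).
Differentiating the loop-closure r₂e^{iθ₂}+r₃e^{iθ₃}=r₁+r₄e^{iθ₄} gives r₂ω₂e^{iθ₂}+r₃ω₃e^{iθ₃}=r₄ω₄e^{iθ₄}.
Eliminating the other unknown: ω₄ = r₂ω₂ sin(θ₂−θ₃) / [r₄ sin(θ₄−θ₃)].
Numerator sine = +0.97778; denominator sine = +0.90483.
Result = 0.0936·36.55·(+0.97778) / (0.1478·(+0.90483)) = +25.011 rad/s; magnitude 25.011 rad/s.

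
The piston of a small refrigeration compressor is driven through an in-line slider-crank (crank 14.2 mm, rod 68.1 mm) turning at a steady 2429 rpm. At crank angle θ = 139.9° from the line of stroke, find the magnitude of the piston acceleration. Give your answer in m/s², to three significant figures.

ω = 2π·2429/60 = 254.4 rad/s
x(θ) = r cosθ + √(L² − r² sin²θ); with ω constant, a = ω²·d²x/dθ².
d²x/dθ² = −r cosθ − r²(cos2θ)/√u − r⁴ sin²2θ/(4u^{3/2}),  u = L² − r² sin²θ = 0.00455395 m².
Substituting r = 0.0142 m, L = 0.0681 m, θ = 139.9°: d²x/dθ² = +0.010321 m.
a = ω²·d²x/dθ² = (254.4)²·(+0.010321) = +667.79 m/s²;  |a| = 667.79 m/s².

668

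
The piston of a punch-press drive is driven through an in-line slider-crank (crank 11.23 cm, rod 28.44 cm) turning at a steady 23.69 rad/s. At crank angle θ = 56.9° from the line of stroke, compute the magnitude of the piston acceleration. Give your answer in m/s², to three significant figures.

ω = 23.69 rad/s
x(θ) = r cosθ + √(L² − r² sin²θ); with ω constant, a = ω²·d²x/dθ².
d²x/dθ² = −r cosθ − r²(cos2θ)/√u − r⁴ sin²2θ/(4u^{3/2}),  u = L² − r² sin²θ = 0.0720331 m².
Substituting r = 0.1123 m, L = 0.2844 m, θ = 56.9°: d²x/dθ² = -0.044087 m.
a = ω²·d²x/dθ² = (23.69)²·(-0.044087) = -24.742 m/s²;  |a| = 24.742 m/s².

24.7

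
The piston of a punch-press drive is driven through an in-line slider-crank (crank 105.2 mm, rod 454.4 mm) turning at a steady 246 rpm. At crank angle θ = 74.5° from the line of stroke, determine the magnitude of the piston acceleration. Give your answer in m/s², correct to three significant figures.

4.51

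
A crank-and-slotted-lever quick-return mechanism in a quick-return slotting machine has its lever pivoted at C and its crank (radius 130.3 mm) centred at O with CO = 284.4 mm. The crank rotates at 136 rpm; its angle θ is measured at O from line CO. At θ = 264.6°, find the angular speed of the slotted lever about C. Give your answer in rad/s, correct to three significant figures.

ω = 14.24 rad/s (from 136 rpm).
Crank pin A relative to C: A = (d + r cosθ, r sinθ); lever angle φ = atan2(r sinθ, d + r cosθ).
Differentiating tanφ: φ̇ = rω(d cosθ + r)/(d² + r² + 2dr cosθ).
d² + r² + 2dr cosθ = |CA|² = 0.0908866 m²;  d cosθ + r = +0.10354 m.
|ω_lever| = |0.1303·14.24·+0.10354| / 0.0908866 = 2.114 rad/s.

2.11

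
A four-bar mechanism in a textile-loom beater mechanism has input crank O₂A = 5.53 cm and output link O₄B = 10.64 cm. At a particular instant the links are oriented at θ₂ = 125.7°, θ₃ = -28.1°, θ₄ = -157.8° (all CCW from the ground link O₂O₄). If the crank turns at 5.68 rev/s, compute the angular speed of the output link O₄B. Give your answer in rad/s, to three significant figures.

10.6

ω₂ = 35.69 rad/s (from 5.68 rev/s).
Differentiating the loop-closure r₂e^{iθ₂}+r₃e^{iθ₃}=r₁+r₄e^{iθ₄} gives r₂ω₂e^{iθ₂}+r₃ω₃e^{iθ₃}=r₄ω₄e^{iθ₄}.
Eliminating the other unknown: ω₄ = r₂ω₂ sin(θ₂−θ₃) / [r₄ sin(θ₄−θ₃)].
Numerator sine = +0.44151; denominator sine = -0.76940.
Result = 0.0553·35.69·(+0.44151) / (0.1064·(-0.76940)) = -10.644 rad/s; magnitude 10.644 rad/s.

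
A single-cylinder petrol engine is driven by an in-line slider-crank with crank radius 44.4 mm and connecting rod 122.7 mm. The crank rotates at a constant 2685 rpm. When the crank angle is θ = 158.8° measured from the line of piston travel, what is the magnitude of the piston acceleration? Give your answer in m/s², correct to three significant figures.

2310

ω = 2π·2685/60 = 281.2 rad/s
x(θ) = r cosθ + √(L² − r² sin²θ); with ω constant, a = ω²·d²x/dθ².
d²x/dθ² = −r cosθ − r²(cos2θ)/√u − r⁴ sin²2θ/(4u^{3/2}),  u = L² − r² sin²θ = 0.0147975 m².
Substituting r = 0.0444 m, L = 0.1227 m, θ = 158.8°: d²x/dθ² = +0.029182 m.
a = ω²·d²x/dθ² = (281.2)²·(+0.029182) = +2307.1 m/s²;  |a| = 2307.1 m/s².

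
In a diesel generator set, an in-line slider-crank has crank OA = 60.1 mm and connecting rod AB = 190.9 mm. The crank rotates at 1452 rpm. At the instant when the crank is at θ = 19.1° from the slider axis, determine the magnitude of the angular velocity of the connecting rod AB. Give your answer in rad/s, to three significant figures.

ω = 152.1 rad/s (converted from 1452 rpm).
The rod makes angle φ with the slider axis where L sinφ = r sinθ; differentiating, L cosφ·φ̇ = r ω cosθ.
L cosφ = √(L² − r² sin²θ) = 0.18988 m.
|ω_rod| = r ω |cosθ| / √(L² − r² sin²θ) = 0.0601·152.1·0.94495/0.18988 = 45.477 rad/s.

45.5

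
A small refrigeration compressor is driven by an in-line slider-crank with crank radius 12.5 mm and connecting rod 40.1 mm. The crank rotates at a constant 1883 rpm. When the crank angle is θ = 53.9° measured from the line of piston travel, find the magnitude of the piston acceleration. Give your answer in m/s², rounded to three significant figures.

242

ω = 2π·1883/60 = 197.2 rad/s
x(θ) = r cosθ + √(L² − r² sin²θ); with ω constant, a = ω²·d²x/dθ².
d²x/dθ² = −r cosθ − r²(cos2θ)/√u − r⁴ sin²2θ/(4u^{3/2}),  u = L² − r² sin²θ = 0.001506 m².
Substituting r = 0.0125 m, L = 0.0401 m, θ = 53.9°: d²x/dθ² = -0.0062288 m.
a = ω²·d²x/dθ² = (197.2)²·(-0.0062288) = -242.19 m/s²;  |a| = 242.19 m/s².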